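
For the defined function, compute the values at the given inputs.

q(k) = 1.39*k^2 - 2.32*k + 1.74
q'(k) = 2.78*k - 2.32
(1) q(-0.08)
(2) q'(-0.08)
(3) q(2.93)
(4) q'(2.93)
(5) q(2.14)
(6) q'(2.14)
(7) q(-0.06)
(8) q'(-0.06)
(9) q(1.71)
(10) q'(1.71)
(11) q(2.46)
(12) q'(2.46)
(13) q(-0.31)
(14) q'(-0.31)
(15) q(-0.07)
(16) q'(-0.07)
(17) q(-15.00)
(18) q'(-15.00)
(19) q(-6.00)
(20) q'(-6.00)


(1) = 1.93
(2) = -2.54
(3) = 6.88
(4) = 5.83
(5) = 3.14
(6) = 3.63
(7) = 1.88
(8) = -2.49
(9) = 1.84
(10) = 2.43
(11) = 4.44
(12) = 4.52
(13) = 2.59
(14) = -3.18
(15) = 1.91
(16) = -2.51
(17) = 349.29
(18) = -44.02
(19) = 65.70
(20) = -19.00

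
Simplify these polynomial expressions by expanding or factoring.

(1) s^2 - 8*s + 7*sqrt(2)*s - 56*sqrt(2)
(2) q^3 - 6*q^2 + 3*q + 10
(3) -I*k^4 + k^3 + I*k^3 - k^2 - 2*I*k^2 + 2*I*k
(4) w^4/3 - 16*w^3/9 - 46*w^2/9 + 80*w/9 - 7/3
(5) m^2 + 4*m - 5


(1) = (s - 8)*(s + 7*sqrt(2))
(2) = (q - 5)*(q - 2)*(q + 1)
(3) = k*(k - I)*(k + 2*I)*(-I*k + I)
(4) = (w/3 + 1)*(w - 7)*(w - 1)*(w - 1/3)
(5) = (m - 1)*(m + 5)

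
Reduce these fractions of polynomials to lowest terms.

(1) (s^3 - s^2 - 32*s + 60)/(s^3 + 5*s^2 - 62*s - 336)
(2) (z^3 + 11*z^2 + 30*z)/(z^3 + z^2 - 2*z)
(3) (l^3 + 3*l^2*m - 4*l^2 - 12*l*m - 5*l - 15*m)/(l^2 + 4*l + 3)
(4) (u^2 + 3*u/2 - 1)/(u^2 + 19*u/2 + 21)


(1) = (s^2 - 7*s + 10)/(s^2 - s - 56)
(2) = (z^2 + 11*z + 30)/(z^2 + z - 2)
(3) = (l^2 + 3*l*m - 5*l - 15*m)/(l + 3)
(4) = (2*u^2 + 3*u - 2)/(2*u^2 + 19*u + 42)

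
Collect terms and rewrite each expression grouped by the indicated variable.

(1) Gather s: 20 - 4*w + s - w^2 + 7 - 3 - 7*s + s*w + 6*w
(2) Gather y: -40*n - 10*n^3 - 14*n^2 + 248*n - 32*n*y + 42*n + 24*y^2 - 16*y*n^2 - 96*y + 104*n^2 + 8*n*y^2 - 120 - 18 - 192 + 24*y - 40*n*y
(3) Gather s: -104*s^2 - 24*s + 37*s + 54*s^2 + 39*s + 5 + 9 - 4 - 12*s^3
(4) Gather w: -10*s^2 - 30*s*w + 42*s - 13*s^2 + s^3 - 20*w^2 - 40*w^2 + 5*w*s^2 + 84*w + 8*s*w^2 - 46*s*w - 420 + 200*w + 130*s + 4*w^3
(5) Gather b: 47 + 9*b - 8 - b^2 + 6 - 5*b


(1) = s*(w - 6) - w^2 + 2*w + 24
(2) = -10*n^3 + 90*n^2 + 250*n + y^2*(8*n + 24) + y*(-16*n^2 - 72*n - 72) - 330
(3) = -12*s^3 - 50*s^2 + 52*s + 10
(4) = s^3 - 23*s^2 + 172*s + 4*w^3 + w^2*(8*s - 60) + w*(5*s^2 - 76*s + 284) - 420
(5) = -b^2 + 4*b + 45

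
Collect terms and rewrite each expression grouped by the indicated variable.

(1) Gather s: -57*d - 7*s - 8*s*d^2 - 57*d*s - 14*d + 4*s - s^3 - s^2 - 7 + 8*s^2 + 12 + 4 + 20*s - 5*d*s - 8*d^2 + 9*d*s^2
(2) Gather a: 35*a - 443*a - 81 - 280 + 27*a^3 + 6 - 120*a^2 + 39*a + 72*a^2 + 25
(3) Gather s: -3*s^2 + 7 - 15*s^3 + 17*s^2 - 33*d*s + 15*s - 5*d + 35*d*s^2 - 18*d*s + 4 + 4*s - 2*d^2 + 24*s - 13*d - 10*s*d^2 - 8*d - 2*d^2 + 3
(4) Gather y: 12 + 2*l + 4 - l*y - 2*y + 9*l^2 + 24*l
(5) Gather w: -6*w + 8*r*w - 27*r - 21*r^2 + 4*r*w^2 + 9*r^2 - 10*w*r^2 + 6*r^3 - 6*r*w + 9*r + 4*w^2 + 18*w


(1) = -8*d^2 - 71*d - s^3 + s^2*(9*d + 7) + s*(-8*d^2 - 62*d + 17) + 9
(2) = 27*a^3 - 48*a^2 - 369*a - 330
(3) = -4*d^2 - 26*d - 15*s^3 + s^2*(35*d + 14) + s*(-10*d^2 - 51*d + 43) + 14
(4) = 9*l^2 + 26*l + y*(-l - 2) + 16
(5) = 6*r^3 - 12*r^2 - 18*r + w^2*(4*r + 4) + w*(-10*r^2 + 2*r + 12)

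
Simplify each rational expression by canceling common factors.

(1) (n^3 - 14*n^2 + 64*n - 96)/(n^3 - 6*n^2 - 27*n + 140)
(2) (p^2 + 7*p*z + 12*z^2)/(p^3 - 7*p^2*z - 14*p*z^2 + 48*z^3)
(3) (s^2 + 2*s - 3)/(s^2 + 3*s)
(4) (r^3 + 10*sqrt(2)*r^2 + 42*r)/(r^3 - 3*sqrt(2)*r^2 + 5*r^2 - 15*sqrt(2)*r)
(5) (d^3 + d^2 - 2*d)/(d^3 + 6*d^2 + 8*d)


(1) = (n^2 - 10*n + 24)/(n^2 - 2*n - 35)
(2) = (p + 4*z)/(p^2 - 10*p*z + 16*z^2)
(3) = (s - 1)/s
(4) = (r^2 + 10*sqrt(2)*r + 42)/(r^2 + r*(5 - 3*sqrt(2)) - 15*sqrt(2))
(5) = (d - 1)/(d + 4)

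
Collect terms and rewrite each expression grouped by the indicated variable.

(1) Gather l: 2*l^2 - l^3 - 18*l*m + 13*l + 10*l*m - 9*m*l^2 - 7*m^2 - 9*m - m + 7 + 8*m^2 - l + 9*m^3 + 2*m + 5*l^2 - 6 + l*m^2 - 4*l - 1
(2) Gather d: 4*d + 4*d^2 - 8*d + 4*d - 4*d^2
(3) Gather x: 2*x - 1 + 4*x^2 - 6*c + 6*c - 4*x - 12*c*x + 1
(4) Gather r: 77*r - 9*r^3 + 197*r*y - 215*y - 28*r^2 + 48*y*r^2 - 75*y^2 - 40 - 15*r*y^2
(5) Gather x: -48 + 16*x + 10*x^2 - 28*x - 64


(1) = -l^3 + l^2*(7 - 9*m) + l*(m^2 - 8*m + 8) + 9*m^3 + m^2 - 8*m
(2) = 0
(3) = 4*x^2 + x*(-12*c - 2)
(4) = -9*r^3 + r^2*(48*y - 28) + r*(-15*y^2 + 197*y + 77) - 75*y^2 - 215*y - 40
(5) = 10*x^2 - 12*x - 112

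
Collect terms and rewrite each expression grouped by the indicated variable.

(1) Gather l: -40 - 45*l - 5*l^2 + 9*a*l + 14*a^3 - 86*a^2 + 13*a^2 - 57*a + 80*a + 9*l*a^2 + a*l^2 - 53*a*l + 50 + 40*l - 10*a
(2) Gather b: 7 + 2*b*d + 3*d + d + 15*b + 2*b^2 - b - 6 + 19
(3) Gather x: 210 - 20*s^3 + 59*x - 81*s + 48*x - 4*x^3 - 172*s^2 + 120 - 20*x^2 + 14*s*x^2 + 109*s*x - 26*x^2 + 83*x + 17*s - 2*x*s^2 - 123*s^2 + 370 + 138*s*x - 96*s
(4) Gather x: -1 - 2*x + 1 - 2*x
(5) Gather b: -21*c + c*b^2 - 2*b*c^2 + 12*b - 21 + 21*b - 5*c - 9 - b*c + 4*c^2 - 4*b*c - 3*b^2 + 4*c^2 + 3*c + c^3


(1) = 14*a^3 - 73*a^2 + 13*a + l^2*(a - 5) + l*(9*a^2 - 44*a - 5) + 10
(2) = 2*b^2 + b*(2*d + 14) + 4*d + 20
(3) = -20*s^3 - 295*s^2 - 160*s - 4*x^3 + x^2*(14*s - 46) + x*(-2*s^2 + 247*s + 190) + 700
(4) = -4*x
(5) = b^2*(c - 3) + b*(-2*c^2 - 5*c + 33) + c^3 + 8*c^2 - 23*c - 30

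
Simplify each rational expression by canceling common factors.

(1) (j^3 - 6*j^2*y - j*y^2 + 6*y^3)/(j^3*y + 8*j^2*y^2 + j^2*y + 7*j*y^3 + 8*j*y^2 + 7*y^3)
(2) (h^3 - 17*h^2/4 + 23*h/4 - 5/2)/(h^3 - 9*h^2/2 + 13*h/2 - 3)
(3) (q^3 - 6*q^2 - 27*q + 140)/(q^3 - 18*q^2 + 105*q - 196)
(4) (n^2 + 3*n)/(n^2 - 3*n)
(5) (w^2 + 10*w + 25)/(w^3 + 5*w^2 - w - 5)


(1) = (j^2 - 7*j*y + 6*y^2)/(j^2*y + 7*j*y^2 + j*y + 7*y^2)
(2) = (4*h - 5)/(4*h - 6)
(3) = (q + 5)/(q - 7)
(4) = (n + 3)/(n - 3)
(5) = (w + 5)/(w^2 - 1)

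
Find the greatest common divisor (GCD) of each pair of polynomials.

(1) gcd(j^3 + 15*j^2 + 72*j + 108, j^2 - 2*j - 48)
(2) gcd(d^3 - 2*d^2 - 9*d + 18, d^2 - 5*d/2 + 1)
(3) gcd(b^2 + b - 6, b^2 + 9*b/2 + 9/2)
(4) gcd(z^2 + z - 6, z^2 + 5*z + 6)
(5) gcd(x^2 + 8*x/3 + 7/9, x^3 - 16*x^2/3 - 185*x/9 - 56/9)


(1) = gcd((j + 3)*(j + 6)^2, (j - 8)*(j + 6)) = j + 6
(2) = gcd((d - 3)*(d - 2)*(d + 3), (d - 2)*(d - 1/2)) = d - 2
(3) = b + 3
(4) = z + 3
(5) = x^2 + 8*x/3 + 7/9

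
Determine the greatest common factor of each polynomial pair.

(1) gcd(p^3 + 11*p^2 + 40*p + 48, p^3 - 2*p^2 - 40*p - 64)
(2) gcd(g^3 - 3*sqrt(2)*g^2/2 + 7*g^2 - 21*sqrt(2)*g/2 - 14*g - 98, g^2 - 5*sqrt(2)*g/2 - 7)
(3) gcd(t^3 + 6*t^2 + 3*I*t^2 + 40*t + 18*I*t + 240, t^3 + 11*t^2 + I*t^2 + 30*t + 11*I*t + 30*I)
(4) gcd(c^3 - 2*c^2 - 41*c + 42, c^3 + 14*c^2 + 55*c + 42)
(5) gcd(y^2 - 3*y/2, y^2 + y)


(1) = gcd((p + 3)*(p + 4)^2, (p - 8)*(p + 2)*(p + 4)) = p + 4
(2) = gcd((g + 7)*(g - 7*sqrt(2)/2)*(g + 2*sqrt(2)), (g - 7*sqrt(2)/2)*(g + sqrt(2))) = g - 7*sqrt(2)/2
(3) = t + 6
(4) = gcd((c - 7)*(c - 1)*(c + 6), (c + 1)*(c + 6)*(c + 7)) = c + 6
(5) = y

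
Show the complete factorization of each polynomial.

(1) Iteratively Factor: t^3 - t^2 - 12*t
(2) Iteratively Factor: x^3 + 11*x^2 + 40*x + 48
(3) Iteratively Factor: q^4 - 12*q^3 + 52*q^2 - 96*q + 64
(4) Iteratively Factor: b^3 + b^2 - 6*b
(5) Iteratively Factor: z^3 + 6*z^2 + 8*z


(1) = (t + 3)*(t^2 - 4*t) = (t - 4)*(t + 3)*(t)
(2) = (x + 3)*(x^2 + 8*x + 16) = (x + 3)*(x + 4)*(x + 4)
(3) = (q - 2)*(q^3 - 10*q^2 + 32*q - 32) = (q - 2)^2*(q^2 - 8*q + 16) = (q - 4)*(q - 2)^2*(q - 4)
(4) = (b - 2)*(b^2 + 3*b) = (b - 2)*(b + 3)*(b)
(5) = (z + 4)*(z^2 + 2*z) = z*(z + 4)*(z + 2)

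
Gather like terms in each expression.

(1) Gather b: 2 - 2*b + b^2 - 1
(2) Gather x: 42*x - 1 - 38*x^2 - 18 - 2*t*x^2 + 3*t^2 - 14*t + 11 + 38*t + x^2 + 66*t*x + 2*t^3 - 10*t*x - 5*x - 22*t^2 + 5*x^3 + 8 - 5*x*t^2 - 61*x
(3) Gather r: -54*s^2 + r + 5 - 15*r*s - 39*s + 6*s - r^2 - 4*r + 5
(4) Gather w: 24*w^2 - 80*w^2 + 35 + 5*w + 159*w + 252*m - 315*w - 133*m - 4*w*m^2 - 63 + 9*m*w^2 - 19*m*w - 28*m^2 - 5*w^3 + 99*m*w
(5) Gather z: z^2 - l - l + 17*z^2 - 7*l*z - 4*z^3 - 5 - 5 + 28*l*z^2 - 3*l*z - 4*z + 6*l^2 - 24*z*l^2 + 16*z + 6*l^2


(1) = b^2 - 2*b + 1
(2) = 2*t^3 - 19*t^2 + 24*t + 5*x^3 + x^2*(-2*t - 37) + x*(-5*t^2 + 56*t - 24)
(3) = -r^2 + r*(-15*s - 3) - 54*s^2 - 33*s + 10
(4) = -28*m^2 + 119*m - 5*w^3 + w^2*(9*m - 56) + w*(-4*m^2 + 80*m - 151) - 28
(5) = 12*l^2 - 2*l - 4*z^3 + z^2*(28*l + 18) + z*(-24*l^2 - 10*l + 12) - 10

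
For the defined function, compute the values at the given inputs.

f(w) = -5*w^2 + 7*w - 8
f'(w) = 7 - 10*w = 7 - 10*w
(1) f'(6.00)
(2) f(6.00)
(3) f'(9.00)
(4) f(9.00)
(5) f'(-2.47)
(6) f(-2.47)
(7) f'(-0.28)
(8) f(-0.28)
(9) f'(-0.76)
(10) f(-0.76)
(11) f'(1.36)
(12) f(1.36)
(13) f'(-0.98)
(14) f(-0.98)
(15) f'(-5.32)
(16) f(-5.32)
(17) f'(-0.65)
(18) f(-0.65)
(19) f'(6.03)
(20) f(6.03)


(1) = -53.00
(2) = -146.00
(3) = -83.00
(4) = -350.00
(5) = 31.70
(6) = -55.79
(7) = 9.80
(8) = -10.35
(9) = 14.60
(10) = -16.21
(11) = -6.60
(12) = -7.73
(13) = 16.80
(14) = -19.66
(15) = 60.20
(16) = -186.75
(17) = 13.50
(18) = -14.66
(19) = -53.30
(20) = -147.59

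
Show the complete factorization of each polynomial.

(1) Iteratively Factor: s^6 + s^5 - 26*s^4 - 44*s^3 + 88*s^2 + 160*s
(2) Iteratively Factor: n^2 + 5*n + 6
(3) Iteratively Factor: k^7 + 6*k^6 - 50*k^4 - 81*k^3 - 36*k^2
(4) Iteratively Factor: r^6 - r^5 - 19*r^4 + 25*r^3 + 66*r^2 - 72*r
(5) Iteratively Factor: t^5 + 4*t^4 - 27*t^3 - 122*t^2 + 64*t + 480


(1) = (s + 2)*(s^5 - s^4 - 24*s^3 + 4*s^2 + 80*s) = s*(s + 2)*(s^4 - s^3 - 24*s^2 + 4*s + 80) = s*(s + 2)*(s + 4)*(s^3 - 5*s^2 - 4*s + 20) = s*(s + 2)^2*(s + 4)*(s^2 - 7*s + 10) = s*(s - 2)*(s + 2)^2*(s + 4)*(s - 5)
(2) = (n + 3)*(n + 2)
(3) = (k + 1)*(k^6 + 5*k^5 - 5*k^4 - 45*k^3 - 36*k^2) = (k + 1)*(k + 4)*(k^5 + k^4 - 9*k^3 - 9*k^2) = (k + 1)^2*(k + 4)*(k^4 - 9*k^2) = (k - 3)*(k + 1)^2*(k + 4)*(k^3 + 3*k^2) = k*(k - 3)*(k + 1)^2*(k + 4)*(k^2 + 3*k) = k^2*(k - 3)*(k + 1)^2*(k + 4)*(k + 3)
(4) = (r + 4)*(r^5 - 5*r^4 + r^3 + 21*r^2 - 18*r) = r*(r + 4)*(r^4 - 5*r^3 + r^2 + 21*r - 18) = r*(r - 1)*(r + 4)*(r^3 - 4*r^2 - 3*r + 18) = r*(r - 1)*(r + 2)*(r + 4)*(r^2 - 6*r + 9) = r*(r - 3)*(r - 1)*(r + 2)*(r + 4)*(r - 3)
(5) = (t + 3)*(t^4 + t^3 - 30*t^2 - 32*t + 160) = (t - 2)*(t + 3)*(t^3 + 3*t^2 - 24*t - 80) = (t - 5)*(t - 2)*(t + 3)*(t^2 + 8*t + 16) = (t - 5)*(t - 2)*(t + 3)*(t + 4)*(t + 4)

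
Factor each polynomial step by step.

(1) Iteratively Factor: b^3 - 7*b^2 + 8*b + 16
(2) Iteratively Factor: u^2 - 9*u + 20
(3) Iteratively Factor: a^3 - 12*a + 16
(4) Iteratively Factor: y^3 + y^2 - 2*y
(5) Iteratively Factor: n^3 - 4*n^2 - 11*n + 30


(1) = (b - 4)*(b^2 - 3*b - 4) = (b - 4)*(b + 1)*(b - 4)
(2) = (u - 5)*(u - 4)
(3) = (a - 2)*(a^2 + 2*a - 8) = (a - 2)*(a + 4)*(a - 2)
(4) = (y + 2)*(y^2 - y) = y*(y + 2)*(y - 1)
(5) = (n - 2)*(n^2 - 2*n - 15) = (n - 2)*(n + 3)*(n - 5)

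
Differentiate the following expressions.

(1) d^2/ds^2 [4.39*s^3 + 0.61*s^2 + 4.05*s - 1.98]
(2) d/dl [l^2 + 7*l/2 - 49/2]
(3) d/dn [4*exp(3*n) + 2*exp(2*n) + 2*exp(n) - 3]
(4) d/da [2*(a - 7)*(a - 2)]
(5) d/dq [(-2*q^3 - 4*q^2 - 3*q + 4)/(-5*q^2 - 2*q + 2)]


(1) = 26.34*s + 1.22
(2) = 2*l + 7/2
(3) = (12*exp(2*n) + 4*exp(n) + 2)*exp(n)
(4) = 4*a - 18
(5) = (10*q^4 + 8*q^3 - 19*q^2 + 24*q + 2)/(25*q^4 + 20*q^3 - 16*q^2 - 8*q + 4)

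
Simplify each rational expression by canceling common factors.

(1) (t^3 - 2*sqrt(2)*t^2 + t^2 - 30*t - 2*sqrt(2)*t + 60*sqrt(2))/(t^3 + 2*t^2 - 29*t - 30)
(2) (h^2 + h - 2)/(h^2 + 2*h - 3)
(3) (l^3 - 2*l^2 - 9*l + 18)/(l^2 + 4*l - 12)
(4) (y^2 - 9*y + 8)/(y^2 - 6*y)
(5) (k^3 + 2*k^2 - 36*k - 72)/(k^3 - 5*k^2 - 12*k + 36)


(1) = (t - 2*sqrt(2))/(t + 1)
(2) = (h + 2)/(h + 3)
(3) = (l^2 - 9)/(l + 6)
(4) = (y^2 - 9*y + 8)/(y^2 - 6*y)
(5) = (k^2 + 8*k + 12)/(k^2 + k - 6)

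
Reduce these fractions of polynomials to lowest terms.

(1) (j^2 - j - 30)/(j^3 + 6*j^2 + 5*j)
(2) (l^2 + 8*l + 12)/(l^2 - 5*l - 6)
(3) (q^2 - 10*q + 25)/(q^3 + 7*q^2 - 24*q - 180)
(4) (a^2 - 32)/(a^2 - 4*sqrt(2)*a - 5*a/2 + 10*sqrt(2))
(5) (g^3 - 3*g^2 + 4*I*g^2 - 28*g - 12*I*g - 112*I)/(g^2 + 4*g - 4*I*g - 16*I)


(1) = (j - 6)/(j^2 + j)
(2) = (l^2 + 8*l + 12)/(l^2 - 5*l - 6)
(3) = (q - 5)/(q^2 + 12*q + 36)
(4) = (2*a + 8*sqrt(2))/(2*a - 5)
(5) = (g^2 + g*(-7 + 4*I) - 28*I)/(g - 4*I)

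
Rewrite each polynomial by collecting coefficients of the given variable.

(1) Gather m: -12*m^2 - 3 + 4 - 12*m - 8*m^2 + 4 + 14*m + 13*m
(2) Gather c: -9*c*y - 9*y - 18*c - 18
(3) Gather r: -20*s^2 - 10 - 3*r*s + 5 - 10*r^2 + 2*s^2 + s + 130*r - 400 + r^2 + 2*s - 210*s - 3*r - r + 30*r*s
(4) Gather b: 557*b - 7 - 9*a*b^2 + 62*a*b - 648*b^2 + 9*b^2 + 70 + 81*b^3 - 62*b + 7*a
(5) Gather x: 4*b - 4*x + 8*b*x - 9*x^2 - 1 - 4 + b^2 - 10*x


(1) = -20*m^2 + 15*m + 5
(2) = c*(-9*y - 18) - 9*y - 18
(3) = -9*r^2 + r*(27*s + 126) - 18*s^2 - 207*s - 405
(4) = 7*a + 81*b^3 + b^2*(-9*a - 639) + b*(62*a + 495) + 63
(5) = b^2 + 4*b - 9*x^2 + x*(8*b - 14) - 5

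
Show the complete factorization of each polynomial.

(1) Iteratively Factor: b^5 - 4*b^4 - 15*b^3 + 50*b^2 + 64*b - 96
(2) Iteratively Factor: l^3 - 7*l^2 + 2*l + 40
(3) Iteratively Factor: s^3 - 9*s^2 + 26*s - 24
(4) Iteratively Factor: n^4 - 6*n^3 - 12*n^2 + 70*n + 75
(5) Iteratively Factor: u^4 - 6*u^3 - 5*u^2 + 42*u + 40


(1) = (b + 3)*(b^4 - 7*b^3 + 6*b^2 + 32*b - 32) = (b - 4)*(b + 3)*(b^3 - 3*b^2 - 6*b + 8) = (b - 4)^2*(b + 3)*(b^2 + b - 2) = (b - 4)^2*(b + 2)*(b + 3)*(b - 1)
(2) = (l + 2)*(l^2 - 9*l + 20) = (l - 4)*(l + 2)*(l - 5)
(3) = (s - 4)*(s^2 - 5*s + 6) = (s - 4)*(s - 2)*(s - 3)
(4) = (n + 1)*(n^3 - 7*n^2 - 5*n + 75) = (n + 1)*(n + 3)*(n^2 - 10*n + 25) = (n - 5)*(n + 1)*(n + 3)*(n - 5)
(5) = (u + 1)*(u^3 - 7*u^2 + 2*u + 40) = (u - 4)*(u + 1)*(u^2 - 3*u - 10) = (u - 4)*(u + 1)*(u + 2)*(u - 5)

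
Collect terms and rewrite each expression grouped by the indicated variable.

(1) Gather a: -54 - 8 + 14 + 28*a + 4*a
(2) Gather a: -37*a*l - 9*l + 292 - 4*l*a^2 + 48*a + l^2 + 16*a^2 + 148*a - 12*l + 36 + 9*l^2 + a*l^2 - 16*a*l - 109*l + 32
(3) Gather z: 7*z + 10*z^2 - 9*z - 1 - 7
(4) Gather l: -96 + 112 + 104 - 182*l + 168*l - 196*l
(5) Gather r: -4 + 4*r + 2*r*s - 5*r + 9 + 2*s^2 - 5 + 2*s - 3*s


(1) = 32*a - 48
(2) = a^2*(16 - 4*l) + a*(l^2 - 53*l + 196) + 10*l^2 - 130*l + 360
(3) = 10*z^2 - 2*z - 8
(4) = 120 - 210*l
(5) = r*(2*s - 1) + 2*s^2 - s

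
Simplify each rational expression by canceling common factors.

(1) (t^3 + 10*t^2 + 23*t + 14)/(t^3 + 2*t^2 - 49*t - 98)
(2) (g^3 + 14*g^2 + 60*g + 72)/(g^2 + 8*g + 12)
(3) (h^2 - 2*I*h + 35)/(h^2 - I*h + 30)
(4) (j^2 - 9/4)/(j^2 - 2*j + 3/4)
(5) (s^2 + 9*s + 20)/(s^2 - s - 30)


(1) = (t + 1)/(t - 7)
(2) = g + 6
(3) = (h - 7*I)/(h - 6*I)
(4) = (2*j + 3)/(2*j - 1)
(5) = (s + 4)/(s - 6)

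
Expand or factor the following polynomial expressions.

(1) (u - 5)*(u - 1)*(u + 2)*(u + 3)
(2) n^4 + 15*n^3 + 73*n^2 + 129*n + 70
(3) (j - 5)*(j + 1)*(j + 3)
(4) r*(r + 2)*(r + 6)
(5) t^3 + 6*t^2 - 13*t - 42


(1) = u^4 - u^3 - 19*u^2 - 11*u + 30
(2) = (n + 1)*(n + 2)*(n + 5)*(n + 7)
(3) = j^3 - j^2 - 17*j - 15
(4) = r^3 + 8*r^2 + 12*r
(5) = (t - 3)*(t + 2)*(t + 7)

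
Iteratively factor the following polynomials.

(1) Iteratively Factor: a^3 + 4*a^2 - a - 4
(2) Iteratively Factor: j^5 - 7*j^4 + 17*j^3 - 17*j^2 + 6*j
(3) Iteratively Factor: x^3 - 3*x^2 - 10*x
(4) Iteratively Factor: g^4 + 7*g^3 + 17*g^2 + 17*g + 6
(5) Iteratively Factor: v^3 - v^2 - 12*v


(1) = (a + 1)*(a^2 + 3*a - 4) = (a - 1)*(a + 1)*(a + 4)
(2) = (j - 3)*(j^4 - 4*j^3 + 5*j^2 - 2*j) = (j - 3)*(j - 1)*(j^3 - 3*j^2 + 2*j) = j*(j - 3)*(j - 1)*(j^2 - 3*j + 2) = j*(j - 3)*(j - 2)*(j - 1)*(j - 1)
(3) = (x)*(x^2 - 3*x - 10) = x*(x + 2)*(x - 5)
(4) = (g + 1)*(g^3 + 6*g^2 + 11*g + 6) = (g + 1)^2*(g^2 + 5*g + 6) = (g + 1)^2*(g + 3)*(g + 2)
(5) = (v + 3)*(v^2 - 4*v) = v*(v + 3)*(v - 4)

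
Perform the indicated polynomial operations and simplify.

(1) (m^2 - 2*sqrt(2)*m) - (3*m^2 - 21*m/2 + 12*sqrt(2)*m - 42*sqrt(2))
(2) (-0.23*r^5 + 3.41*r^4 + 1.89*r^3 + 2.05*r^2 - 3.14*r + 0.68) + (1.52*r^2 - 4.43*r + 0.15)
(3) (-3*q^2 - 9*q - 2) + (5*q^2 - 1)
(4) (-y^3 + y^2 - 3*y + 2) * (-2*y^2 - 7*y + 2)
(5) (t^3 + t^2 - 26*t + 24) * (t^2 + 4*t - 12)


(1) = -2*m^2 - 14*sqrt(2)*m + 21*m/2 + 42*sqrt(2)
(2) = -0.23*r^5 + 3.41*r^4 + 1.89*r^3 + 3.57*r^2 - 7.57*r + 0.83
(3) = 2*q^2 - 9*q - 3
(4) = 2*y^5 + 5*y^4 - 3*y^3 + 19*y^2 - 20*y + 4
(5) = t^5 + 5*t^4 - 34*t^3 - 92*t^2 + 408*t - 288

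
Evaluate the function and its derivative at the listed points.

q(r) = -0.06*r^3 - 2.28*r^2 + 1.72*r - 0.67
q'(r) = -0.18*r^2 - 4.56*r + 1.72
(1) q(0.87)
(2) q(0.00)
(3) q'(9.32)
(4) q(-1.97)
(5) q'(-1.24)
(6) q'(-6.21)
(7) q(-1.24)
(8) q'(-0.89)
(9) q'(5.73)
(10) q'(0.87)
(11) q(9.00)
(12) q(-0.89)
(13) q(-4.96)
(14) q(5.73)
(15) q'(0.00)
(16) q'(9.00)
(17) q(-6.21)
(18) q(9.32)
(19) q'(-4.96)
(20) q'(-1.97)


(1) = -0.94
(2) = -0.67
(3) = -56.41
(4) = -12.45
(5) = 7.10
(6) = 23.10
(7) = -6.19
(8) = 5.64
(9) = -30.32
(10) = -2.38
(11) = -213.61
(12) = -3.96
(13) = -57.97
(14) = -76.96
(15) = 1.72
(16) = -53.90
(17) = -84.91
(18) = -231.26
(19) = 19.91
(20) = 10.00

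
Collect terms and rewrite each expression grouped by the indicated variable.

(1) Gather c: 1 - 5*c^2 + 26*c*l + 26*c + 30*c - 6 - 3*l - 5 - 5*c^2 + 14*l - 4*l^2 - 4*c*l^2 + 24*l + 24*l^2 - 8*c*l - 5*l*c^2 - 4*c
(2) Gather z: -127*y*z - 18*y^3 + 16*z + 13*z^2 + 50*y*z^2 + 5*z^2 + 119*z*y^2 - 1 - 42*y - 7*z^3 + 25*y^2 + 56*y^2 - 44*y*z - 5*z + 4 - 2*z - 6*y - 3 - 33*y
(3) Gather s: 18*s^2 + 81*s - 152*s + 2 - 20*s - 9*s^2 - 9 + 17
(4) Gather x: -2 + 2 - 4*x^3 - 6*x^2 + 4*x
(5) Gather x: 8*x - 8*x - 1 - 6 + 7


(1) = c^2*(-5*l - 10) + c*(-4*l^2 + 18*l + 52) + 20*l^2 + 35*l - 10
(2) = -18*y^3 + 81*y^2 - 81*y - 7*z^3 + z^2*(50*y + 18) + z*(119*y^2 - 171*y + 9)
(3) = 9*s^2 - 91*s + 10
(4) = -4*x^3 - 6*x^2 + 4*x
(5) = 0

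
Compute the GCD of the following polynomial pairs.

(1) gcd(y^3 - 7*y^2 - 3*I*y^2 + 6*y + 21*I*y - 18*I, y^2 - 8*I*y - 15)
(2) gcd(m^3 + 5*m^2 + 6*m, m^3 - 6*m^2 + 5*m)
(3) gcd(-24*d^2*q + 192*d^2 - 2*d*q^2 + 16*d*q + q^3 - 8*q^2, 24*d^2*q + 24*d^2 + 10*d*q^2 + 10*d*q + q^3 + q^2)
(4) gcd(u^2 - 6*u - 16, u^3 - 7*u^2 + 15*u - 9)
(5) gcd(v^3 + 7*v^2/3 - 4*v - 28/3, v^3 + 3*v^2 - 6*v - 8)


(1) = gcd((y - 6)*(y - 1)*(y - 3*I), (y - 5*I)*(y - 3*I)) = y - 3*I
(2) = m
(3) = gcd((-6*d + q)*(4*d + q)*(q - 8), (4*d + q)*(6*d + q)*(q + 1)) = 4*d + q
(4) = 1
(5) = v - 2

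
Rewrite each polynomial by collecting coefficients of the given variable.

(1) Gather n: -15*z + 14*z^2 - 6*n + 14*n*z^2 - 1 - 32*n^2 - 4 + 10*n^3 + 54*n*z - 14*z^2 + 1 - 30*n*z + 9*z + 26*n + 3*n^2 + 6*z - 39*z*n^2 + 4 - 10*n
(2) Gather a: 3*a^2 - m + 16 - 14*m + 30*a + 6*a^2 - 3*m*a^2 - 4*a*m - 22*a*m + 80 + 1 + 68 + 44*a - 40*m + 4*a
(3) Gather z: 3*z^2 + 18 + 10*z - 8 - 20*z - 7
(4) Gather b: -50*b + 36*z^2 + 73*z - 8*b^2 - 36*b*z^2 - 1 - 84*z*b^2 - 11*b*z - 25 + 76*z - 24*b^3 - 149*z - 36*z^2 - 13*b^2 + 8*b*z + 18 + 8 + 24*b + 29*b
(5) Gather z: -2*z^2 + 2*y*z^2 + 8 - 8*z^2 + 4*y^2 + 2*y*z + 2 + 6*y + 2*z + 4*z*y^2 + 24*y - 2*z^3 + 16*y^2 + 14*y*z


(1) = 10*n^3 + n^2*(-39*z - 29) + n*(14*z^2 + 24*z + 10)
(2) = a^2*(9 - 3*m) + a*(78 - 26*m) - 55*m + 165
(3) = 3*z^2 - 10*z + 3
(4) = -24*b^3 + b^2*(-84*z - 21) + b*(-36*z^2 - 3*z + 3)
(5) = 20*y^2 + 30*y - 2*z^3 + z^2*(2*y - 10) + z*(4*y^2 + 16*y + 2) + 10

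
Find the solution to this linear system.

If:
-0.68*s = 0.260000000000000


Then:
s = -0.38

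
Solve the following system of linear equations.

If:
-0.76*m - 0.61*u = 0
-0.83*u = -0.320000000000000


Then:
m = -0.31
u = 0.39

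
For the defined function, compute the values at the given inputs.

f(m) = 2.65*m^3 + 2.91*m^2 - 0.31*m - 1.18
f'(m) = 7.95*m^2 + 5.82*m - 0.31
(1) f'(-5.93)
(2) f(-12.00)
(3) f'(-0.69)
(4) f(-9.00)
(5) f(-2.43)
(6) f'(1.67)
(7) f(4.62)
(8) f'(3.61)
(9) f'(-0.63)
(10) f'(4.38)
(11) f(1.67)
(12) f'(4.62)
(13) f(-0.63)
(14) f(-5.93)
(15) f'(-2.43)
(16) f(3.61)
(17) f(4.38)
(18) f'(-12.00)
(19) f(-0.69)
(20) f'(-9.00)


(1) = 244.74
(2) = -4157.62
(3) = -0.54
(4) = -1694.53
(5) = -21.27
(6) = 31.58
(7) = 320.82
(8) = 124.31
(9) = -0.82
(10) = 177.70
(11) = 18.76
(12) = 196.27
(13) = -0.49
(14) = -449.61
(15) = 32.49
(16) = 160.30
(17) = 275.96
(18) = 1074.65
(19) = -0.45
(20) = 591.26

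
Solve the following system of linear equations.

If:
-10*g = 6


Then:
g = -3/5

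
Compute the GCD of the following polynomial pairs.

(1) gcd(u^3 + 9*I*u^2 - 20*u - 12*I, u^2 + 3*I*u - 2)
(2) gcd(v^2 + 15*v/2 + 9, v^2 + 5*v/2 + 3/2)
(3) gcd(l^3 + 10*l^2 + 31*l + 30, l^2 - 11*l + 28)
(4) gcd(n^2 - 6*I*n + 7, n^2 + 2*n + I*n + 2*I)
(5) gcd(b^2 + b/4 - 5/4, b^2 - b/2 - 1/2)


(1) = u^2 + 3*I*u - 2
(2) = gcd((v + 3/2)*(v + 6), (v + 1)*(v + 3/2)) = v + 3/2
(3) = gcd((l + 2)*(l + 3)*(l + 5), (l - 7)*(l - 4)) = 1
(4) = gcd((n - 7*I)*(n + I), (n + 2)*(n + I)) = n + I
(5) = gcd((b - 1)*(b + 5/4), (b - 1)*(b + 1/2)) = b - 1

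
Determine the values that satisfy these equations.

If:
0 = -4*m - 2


Then:
m = -1/2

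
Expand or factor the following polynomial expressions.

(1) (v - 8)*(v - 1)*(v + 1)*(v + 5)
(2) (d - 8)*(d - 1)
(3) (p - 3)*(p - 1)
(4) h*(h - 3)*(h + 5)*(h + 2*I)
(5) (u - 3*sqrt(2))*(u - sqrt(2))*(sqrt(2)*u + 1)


(1) = v^4 - 3*v^3 - 41*v^2 + 3*v + 40
(2) = d^2 - 9*d + 8
(3) = p^2 - 4*p + 3
(4) = h^4 + 2*h^3 + 2*I*h^3 - 15*h^2 + 4*I*h^2 - 30*I*h
(5) = sqrt(2)*u^3 - 7*u^2 + 2*sqrt(2)*u + 6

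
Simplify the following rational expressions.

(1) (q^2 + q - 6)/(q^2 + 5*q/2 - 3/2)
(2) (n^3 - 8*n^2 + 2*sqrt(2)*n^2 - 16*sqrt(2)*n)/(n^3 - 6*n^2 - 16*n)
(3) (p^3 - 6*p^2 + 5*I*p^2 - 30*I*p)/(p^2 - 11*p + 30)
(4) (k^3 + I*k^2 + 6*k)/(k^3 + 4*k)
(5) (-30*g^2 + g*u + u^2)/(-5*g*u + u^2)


(1) = (2*q - 4)/(2*q - 1)
(2) = (n + 2*sqrt(2))/(n + 2)
(3) = (p^2 + 5*I*p)/(p - 5)
(4) = (k + 3*I)/(k + 2*I)
(5) = (6*g + u)/u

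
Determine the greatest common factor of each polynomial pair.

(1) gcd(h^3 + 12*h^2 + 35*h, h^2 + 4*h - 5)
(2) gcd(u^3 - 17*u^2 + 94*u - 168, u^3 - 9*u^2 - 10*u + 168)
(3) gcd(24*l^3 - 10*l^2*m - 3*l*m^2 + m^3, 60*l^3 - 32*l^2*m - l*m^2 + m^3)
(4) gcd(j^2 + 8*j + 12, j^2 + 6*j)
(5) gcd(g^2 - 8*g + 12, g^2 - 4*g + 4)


(1) = gcd(h*(h + 5)*(h + 7), (h - 1)*(h + 5)) = h + 5
(2) = u^2 - 13*u + 42
(3) = 2*l - m
(4) = j + 6
(5) = gcd((g - 6)*(g - 2), (g - 2)^2) = g - 2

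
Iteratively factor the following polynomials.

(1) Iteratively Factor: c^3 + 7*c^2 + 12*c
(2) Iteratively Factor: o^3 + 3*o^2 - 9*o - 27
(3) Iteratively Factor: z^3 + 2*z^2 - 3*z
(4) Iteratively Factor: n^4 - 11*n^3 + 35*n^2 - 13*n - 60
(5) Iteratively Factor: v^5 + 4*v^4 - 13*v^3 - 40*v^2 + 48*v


(1) = (c + 3)*(c^2 + 4*c) = (c + 3)*(c + 4)*(c)
(2) = (o + 3)*(o^2 - 9) = (o + 3)^2*(o - 3)
(3) = (z)*(z^2 + 2*z - 3) = z*(z - 1)*(z + 3)
(4) = (n - 3)*(n^3 - 8*n^2 + 11*n + 20) = (n - 4)*(n - 3)*(n^2 - 4*n - 5) = (n - 4)*(n - 3)*(n + 1)*(n - 5)
(5) = (v + 4)*(v^4 - 13*v^2 + 12*v) = (v - 1)*(v + 4)*(v^3 + v^2 - 12*v) = (v - 3)*(v - 1)*(v + 4)*(v^2 + 4*v) = (v - 3)*(v - 1)*(v + 4)^2*(v)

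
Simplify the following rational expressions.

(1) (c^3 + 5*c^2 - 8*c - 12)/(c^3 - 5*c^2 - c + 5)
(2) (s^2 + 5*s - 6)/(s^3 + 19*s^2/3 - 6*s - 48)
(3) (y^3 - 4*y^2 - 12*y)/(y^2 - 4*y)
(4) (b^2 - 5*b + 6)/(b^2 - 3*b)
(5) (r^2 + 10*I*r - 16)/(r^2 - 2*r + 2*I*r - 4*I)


(1) = (c^2 + 4*c - 12)/(c^2 - 6*c + 5)
(2) = (3*s - 3)/(3*s^2 + s - 24)
(3) = (y^2 - 4*y - 12)/(y - 4)
(4) = (b - 2)/b
(5) = (r + 8*I)/(r - 2)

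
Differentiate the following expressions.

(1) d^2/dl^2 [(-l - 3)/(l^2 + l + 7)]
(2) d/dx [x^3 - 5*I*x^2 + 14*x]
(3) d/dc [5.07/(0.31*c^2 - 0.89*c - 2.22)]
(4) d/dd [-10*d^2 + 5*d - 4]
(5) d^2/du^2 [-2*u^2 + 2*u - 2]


(1) = 2*(-(l + 3)*(2*l + 1)^2 + (3*l + 4)*(l^2 + l + 7))/(l^2 + l + 7)^3
(2) = 3*x^2 - 10*I*x + 14
(3) = (4.5123 - 3.1434*c)/(-0.31*c^2 + 0.89*c + 2.22)^2
(4) = 5 - 20*d
(5) = -4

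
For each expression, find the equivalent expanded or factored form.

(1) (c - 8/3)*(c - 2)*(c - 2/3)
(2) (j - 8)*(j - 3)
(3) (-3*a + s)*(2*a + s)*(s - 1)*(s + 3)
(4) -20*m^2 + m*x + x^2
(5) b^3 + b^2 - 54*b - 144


(1) = c^3 - 16*c^2/3 + 76*c/9 - 32/9
(2) = j^2 - 11*j + 24
(3) = -6*a^2*s^2 - 12*a^2*s + 18*a^2 - a*s^3 - 2*a*s^2 + 3*a*s + s^4 + 2*s^3 - 3*s^2
(4) = (-4*m + x)*(5*m + x)
(5) = (b - 8)*(b + 3)*(b + 6)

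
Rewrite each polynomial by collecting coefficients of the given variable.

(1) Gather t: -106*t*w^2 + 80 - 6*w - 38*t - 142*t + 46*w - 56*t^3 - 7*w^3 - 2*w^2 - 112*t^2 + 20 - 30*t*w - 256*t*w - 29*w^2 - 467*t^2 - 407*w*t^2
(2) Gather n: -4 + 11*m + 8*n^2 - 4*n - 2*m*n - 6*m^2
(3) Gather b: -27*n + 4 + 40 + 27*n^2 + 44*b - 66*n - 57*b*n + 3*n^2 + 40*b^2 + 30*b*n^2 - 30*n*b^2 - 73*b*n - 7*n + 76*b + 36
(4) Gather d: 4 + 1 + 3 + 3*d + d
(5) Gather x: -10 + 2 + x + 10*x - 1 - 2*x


(1) = -56*t^3 + t^2*(-407*w - 579) + t*(-106*w^2 - 286*w - 180) - 7*w^3 - 31*w^2 + 40*w + 100
(2) = -6*m^2 + 11*m + 8*n^2 + n*(-2*m - 4) - 4
(3) = b^2*(40 - 30*n) + b*(30*n^2 - 130*n + 120) + 30*n^2 - 100*n + 80
(4) = 4*d + 8
(5) = 9*x - 9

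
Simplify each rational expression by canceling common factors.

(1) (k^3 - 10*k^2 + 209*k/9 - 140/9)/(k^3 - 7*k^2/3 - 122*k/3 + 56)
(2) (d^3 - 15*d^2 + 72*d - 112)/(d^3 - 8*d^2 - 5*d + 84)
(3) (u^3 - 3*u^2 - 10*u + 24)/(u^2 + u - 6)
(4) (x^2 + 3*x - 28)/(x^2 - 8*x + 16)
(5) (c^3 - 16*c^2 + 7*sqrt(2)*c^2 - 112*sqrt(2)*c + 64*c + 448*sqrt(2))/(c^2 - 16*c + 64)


(1) = (3*k - 5)/(3*k + 18)
(2) = (d - 4)/(d + 3)
(3) = u - 4
(4) = (x + 7)/(x - 4)
(5) = c + 7*sqrt(2)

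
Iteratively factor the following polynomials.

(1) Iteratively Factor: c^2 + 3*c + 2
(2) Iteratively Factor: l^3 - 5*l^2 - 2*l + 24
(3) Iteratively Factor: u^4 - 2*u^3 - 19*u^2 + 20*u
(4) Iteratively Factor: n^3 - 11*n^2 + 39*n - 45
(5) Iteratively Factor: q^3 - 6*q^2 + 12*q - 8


(1) = (c + 2)*(c + 1)
(2) = (l - 4)*(l^2 - l - 6) = (l - 4)*(l - 3)*(l + 2)
(3) = (u - 1)*(u^3 - u^2 - 20*u) = (u - 1)*(u + 4)*(u^2 - 5*u) = (u - 5)*(u - 1)*(u + 4)*(u)
(4) = (n - 3)*(n^2 - 8*n + 15) = (n - 3)^2*(n - 5)
(5) = (q - 2)*(q^2 - 4*q + 4) = (q - 2)^2*(q - 2)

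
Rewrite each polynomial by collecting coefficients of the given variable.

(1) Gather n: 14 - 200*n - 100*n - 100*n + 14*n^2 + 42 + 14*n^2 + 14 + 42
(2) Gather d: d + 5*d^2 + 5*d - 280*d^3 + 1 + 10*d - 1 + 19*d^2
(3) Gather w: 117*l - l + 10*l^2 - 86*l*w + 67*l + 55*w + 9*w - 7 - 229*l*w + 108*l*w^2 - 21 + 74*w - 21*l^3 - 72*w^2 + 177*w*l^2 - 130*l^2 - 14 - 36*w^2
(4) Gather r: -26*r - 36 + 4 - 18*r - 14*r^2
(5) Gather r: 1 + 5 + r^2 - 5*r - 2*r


(1) = 28*n^2 - 400*n + 112
(2) = -280*d^3 + 24*d^2 + 16*d
(3) = -21*l^3 - 120*l^2 + 183*l + w^2*(108*l - 108) + w*(177*l^2 - 315*l + 138) - 42
(4) = -14*r^2 - 44*r - 32
(5) = r^2 - 7*r + 6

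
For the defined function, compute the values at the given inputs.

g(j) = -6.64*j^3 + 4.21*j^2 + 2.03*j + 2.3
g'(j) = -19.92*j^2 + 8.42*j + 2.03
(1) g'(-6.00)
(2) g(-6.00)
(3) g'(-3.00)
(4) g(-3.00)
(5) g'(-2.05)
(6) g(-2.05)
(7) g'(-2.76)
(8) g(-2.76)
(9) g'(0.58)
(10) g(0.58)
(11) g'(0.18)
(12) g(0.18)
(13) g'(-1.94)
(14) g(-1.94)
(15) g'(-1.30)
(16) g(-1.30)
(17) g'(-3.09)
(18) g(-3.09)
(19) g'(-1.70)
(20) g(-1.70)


(1) = -765.61
(2) = 1575.92
(3) = -202.51
(4) = 213.38
(5) = -98.94
(6) = 73.04
(7) = -172.95
(8) = 168.37
(9) = 0.21
(10) = 3.60
(11) = 2.90
(12) = 2.76
(13) = -89.28
(14) = 62.69
(15) = -42.58
(16) = 21.36
(17) = -214.19
(18) = 232.13
(19) = -69.85
(20) = 43.64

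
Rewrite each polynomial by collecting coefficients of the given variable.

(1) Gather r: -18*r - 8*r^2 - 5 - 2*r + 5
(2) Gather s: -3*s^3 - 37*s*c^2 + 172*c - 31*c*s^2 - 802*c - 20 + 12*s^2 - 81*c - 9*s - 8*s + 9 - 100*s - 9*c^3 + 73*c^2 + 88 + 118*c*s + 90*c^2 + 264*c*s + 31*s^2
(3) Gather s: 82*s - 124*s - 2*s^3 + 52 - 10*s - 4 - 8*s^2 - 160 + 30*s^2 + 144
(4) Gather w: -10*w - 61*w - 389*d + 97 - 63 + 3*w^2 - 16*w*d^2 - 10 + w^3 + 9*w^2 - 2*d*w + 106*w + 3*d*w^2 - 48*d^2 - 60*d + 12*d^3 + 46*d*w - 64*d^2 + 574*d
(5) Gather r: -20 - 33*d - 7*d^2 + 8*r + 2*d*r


(1) = -8*r^2 - 20*r
(2) = -9*c^3 + 163*c^2 - 711*c - 3*s^3 + s^2*(43 - 31*c) + s*(-37*c^2 + 382*c - 117) + 77
(3) = -2*s^3 + 22*s^2 - 52*s + 32
(4) = 12*d^3 - 112*d^2 + 125*d + w^3 + w^2*(3*d + 12) + w*(-16*d^2 + 44*d + 35) + 24
(5) = -7*d^2 - 33*d + r*(2*d + 8) - 20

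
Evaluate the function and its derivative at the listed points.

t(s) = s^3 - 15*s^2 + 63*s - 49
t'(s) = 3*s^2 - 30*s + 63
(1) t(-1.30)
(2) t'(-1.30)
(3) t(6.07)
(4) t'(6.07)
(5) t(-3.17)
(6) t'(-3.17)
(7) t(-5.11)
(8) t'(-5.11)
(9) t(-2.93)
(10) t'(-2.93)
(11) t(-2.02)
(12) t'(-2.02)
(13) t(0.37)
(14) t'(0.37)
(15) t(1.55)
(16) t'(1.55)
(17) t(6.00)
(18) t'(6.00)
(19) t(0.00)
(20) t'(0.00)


(1) = -158.45
(2) = 107.07
(3) = 4.39
(4) = -8.57
(5) = -431.30
(6) = 188.25
(7) = -896.04
(8) = 294.64
(9) = -387.52
(10) = 176.65
(11) = -245.71
(12) = 135.84
(13) = -27.69
(14) = 52.31
(15) = 16.34
(16) = 23.71
(17) = 5.00
(18) = -9.00
(19) = -49.00
(20) = 63.00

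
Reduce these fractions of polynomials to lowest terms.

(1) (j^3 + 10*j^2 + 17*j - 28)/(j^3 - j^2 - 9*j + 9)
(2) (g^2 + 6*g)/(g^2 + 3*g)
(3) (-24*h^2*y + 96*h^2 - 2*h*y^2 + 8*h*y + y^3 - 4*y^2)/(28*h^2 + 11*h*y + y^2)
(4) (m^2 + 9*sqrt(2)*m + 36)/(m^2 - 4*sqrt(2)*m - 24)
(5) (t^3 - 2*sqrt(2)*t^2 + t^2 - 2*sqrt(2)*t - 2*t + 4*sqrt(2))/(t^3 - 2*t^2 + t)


(1) = (j^2 + 11*j + 28)/(j^2 - 9)
(2) = (g + 6)/(g + 3)
(3) = (-6*h*y + 24*h + y^2 - 4*y)/(7*h + y)
(4) = (m^2 + 9*sqrt(2)*m + 36)/(m^2 - 4*sqrt(2)*m - 24)
(5) = (t^2 + t*(2 - 2*sqrt(2)) - 4*sqrt(2))/(t^2 - t)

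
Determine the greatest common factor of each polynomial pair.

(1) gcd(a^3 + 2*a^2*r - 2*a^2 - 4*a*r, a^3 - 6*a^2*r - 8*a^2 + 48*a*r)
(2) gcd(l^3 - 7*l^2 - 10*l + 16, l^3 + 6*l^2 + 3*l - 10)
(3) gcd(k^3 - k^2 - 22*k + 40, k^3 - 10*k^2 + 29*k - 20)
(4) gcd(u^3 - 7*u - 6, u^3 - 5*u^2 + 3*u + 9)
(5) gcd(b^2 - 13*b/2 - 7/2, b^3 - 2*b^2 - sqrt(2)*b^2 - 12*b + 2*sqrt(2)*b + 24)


(1) = gcd(a*(a - 2)*(a + 2*r), a*(a - 8)*(a - 6*r)) = a
(2) = gcd((l - 8)*(l - 1)*(l + 2), (l - 1)*(l + 2)*(l + 5)) = l^2 + l - 2
(3) = k - 4
(4) = gcd((u - 3)*(u + 1)*(u + 2), (u - 3)^2*(u + 1)) = u^2 - 2*u - 3
(5) = gcd((b - 7)*(b + 1/2), (b - 2)*(b - 3*sqrt(2))*(b + 2*sqrt(2))) = 1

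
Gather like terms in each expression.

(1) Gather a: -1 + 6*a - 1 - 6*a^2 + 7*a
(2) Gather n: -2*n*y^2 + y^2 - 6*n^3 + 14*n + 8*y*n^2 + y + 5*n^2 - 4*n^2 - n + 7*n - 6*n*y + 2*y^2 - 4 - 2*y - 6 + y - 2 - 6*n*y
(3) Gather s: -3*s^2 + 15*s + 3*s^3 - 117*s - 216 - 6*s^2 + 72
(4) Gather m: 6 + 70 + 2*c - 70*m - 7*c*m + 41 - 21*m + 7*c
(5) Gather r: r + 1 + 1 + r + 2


(1) = -6*a^2 + 13*a - 2
(2) = -6*n^3 + n^2*(8*y + 1) + n*(-2*y^2 - 12*y + 20) + 3*y^2 - 12
(3) = 3*s^3 - 9*s^2 - 102*s - 144
(4) = 9*c + m*(-7*c - 91) + 117
(5) = 2*r + 4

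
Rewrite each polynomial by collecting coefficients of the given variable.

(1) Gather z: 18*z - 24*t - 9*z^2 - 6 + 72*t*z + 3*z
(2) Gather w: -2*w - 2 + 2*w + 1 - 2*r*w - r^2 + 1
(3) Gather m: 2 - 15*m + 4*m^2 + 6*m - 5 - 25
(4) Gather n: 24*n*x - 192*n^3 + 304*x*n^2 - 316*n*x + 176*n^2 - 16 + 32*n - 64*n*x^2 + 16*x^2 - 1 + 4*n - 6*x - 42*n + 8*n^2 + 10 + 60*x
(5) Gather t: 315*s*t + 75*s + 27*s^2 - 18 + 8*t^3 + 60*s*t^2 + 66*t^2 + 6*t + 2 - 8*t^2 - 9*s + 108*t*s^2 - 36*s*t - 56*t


(1) = -24*t - 9*z^2 + z*(72*t + 21) - 6
(2) = -r^2 - 2*r*w
(3) = 4*m^2 - 9*m - 28
(4) = -192*n^3 + n^2*(304*x + 184) + n*(-64*x^2 - 292*x - 6) + 16*x^2 + 54*x - 7
(5) = 27*s^2 + 66*s + 8*t^3 + t^2*(60*s + 58) + t*(108*s^2 + 279*s - 50) - 16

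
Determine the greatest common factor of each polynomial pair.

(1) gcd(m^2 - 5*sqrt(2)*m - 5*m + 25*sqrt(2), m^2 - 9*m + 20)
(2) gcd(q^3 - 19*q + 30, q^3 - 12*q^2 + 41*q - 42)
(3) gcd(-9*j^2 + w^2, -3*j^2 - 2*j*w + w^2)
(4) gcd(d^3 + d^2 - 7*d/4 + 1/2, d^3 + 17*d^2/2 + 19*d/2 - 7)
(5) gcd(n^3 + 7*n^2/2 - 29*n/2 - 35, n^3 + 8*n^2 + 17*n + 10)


(1) = gcd((m - 5)*(m - 5*sqrt(2)), (m - 5)*(m - 4)) = m - 5
(2) = gcd((q - 3)*(q - 2)*(q + 5), (q - 7)*(q - 3)*(q - 2)) = q^2 - 5*q + 6
(3) = gcd((-3*j + w)*(3*j + w), (-3*j + w)*(j + w)) = -3*j + w
(4) = gcd((d - 1/2)^2*(d + 2), (d - 1/2)*(d + 2)*(d + 7)) = d^2 + 3*d/2 - 1
(5) = gcd((n - 7/2)*(n + 2)*(n + 5), (n + 1)*(n + 2)*(n + 5)) = n^2 + 7*n + 10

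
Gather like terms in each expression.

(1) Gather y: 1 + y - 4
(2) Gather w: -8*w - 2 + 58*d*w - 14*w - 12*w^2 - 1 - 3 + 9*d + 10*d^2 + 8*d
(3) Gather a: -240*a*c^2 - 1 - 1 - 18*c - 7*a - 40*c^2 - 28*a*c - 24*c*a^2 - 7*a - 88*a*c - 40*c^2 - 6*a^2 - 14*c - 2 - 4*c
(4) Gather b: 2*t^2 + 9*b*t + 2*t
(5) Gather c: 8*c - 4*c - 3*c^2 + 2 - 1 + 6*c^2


(1) = y - 3
(2) = 10*d^2 + 17*d - 12*w^2 + w*(58*d - 22) - 6
(3) = a^2*(-24*c - 6) + a*(-240*c^2 - 116*c - 14) - 80*c^2 - 36*c - 4
(4) = 9*b*t + 2*t^2 + 2*t
(5) = 3*c^2 + 4*c + 1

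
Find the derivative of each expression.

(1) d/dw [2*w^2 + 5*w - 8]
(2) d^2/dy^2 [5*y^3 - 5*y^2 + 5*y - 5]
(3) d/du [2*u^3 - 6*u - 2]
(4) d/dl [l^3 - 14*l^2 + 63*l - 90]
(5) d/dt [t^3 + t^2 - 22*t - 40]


(1) = 4*w + 5
(2) = 30*y - 10
(3) = 6*u^2 - 6
(4) = 3*l^2 - 28*l + 63
(5) = 3*t^2 + 2*t - 22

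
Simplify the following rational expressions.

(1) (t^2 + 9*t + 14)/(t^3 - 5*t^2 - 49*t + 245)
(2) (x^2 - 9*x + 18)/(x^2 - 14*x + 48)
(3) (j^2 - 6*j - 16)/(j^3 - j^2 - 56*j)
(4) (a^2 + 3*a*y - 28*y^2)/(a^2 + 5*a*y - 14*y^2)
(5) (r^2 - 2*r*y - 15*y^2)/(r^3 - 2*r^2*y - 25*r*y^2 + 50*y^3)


(1) = (t + 2)/(t^2 - 12*t + 35)
(2) = (x - 3)/(x - 8)
(3) = (j + 2)/(j^2 + 7*j)
(4) = (-a + 4*y)/(-a + 2*y)
(5) = (-r - 3*y)/(-r^2 - 3*r*y + 10*y^2)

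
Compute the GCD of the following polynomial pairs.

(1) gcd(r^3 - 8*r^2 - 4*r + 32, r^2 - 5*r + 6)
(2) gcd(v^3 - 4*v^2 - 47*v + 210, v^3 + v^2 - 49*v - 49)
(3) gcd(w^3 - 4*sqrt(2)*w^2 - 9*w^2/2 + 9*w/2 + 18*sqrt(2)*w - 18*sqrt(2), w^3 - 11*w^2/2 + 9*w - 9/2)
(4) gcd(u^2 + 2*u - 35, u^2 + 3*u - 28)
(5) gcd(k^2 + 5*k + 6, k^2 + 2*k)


(1) = gcd((r - 8)*(r - 2)*(r + 2), (r - 3)*(r - 2)) = r - 2
(2) = v + 7
(3) = w^2 - 9*w/2 + 9/2
(4) = u + 7
(5) = k + 2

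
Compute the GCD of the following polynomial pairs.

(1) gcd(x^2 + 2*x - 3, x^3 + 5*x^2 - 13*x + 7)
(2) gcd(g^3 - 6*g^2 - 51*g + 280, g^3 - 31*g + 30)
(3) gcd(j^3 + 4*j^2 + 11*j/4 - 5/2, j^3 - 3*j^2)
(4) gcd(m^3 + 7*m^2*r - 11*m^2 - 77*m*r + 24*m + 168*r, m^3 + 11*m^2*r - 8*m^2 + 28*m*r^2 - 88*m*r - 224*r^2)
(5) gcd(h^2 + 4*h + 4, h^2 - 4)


(1) = gcd((x - 1)*(x + 3), (x - 1)^2*(x + 7)) = x - 1
(2) = gcd((g - 8)*(g - 5)*(g + 7), (g - 5)*(g - 1)*(g + 6)) = g - 5
(3) = gcd((j - 1/2)*(j + 2)*(j + 5/2), j^2*(j - 3)) = 1
(4) = gcd((m - 8)*(m - 3)*(m + 7*r), (m - 8)*(m + 4*r)*(m + 7*r)) = m^2 + 7*m*r - 8*m - 56*r
(5) = h + 2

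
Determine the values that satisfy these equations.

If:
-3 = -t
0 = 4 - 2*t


Then:
No Solution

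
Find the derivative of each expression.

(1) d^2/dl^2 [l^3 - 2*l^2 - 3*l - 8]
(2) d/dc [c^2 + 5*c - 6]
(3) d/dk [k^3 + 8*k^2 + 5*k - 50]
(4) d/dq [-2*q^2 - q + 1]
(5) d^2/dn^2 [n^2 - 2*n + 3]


(1) = 6*l - 4
(2) = 2*c + 5
(3) = 3*k^2 + 16*k + 5
(4) = -4*q - 1
(5) = 2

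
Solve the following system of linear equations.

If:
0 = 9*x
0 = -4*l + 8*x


Then:
l = 0
x = 0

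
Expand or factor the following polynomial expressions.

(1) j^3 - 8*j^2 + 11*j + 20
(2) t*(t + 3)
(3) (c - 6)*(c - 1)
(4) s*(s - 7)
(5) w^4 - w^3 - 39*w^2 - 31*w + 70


(1) = (j - 5)*(j - 4)*(j + 1)
(2) = t^2 + 3*t
(3) = c^2 - 7*c + 6
(4) = s^2 - 7*s
(5) = (w - 7)*(w - 1)*(w + 2)*(w + 5)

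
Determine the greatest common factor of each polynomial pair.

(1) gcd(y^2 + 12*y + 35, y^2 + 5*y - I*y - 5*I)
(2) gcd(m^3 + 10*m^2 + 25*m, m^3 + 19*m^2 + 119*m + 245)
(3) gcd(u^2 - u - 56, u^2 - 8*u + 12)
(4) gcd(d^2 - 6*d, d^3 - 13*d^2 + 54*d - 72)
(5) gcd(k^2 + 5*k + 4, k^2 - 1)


(1) = gcd((y + 5)*(y + 7), (y + 5)*(y - I)) = y + 5
(2) = gcd(m*(m + 5)^2, (m + 5)*(m + 7)^2) = m + 5
(3) = 1
(4) = d - 6
(5) = gcd((k + 1)*(k + 4), (k - 1)*(k + 1)) = k + 1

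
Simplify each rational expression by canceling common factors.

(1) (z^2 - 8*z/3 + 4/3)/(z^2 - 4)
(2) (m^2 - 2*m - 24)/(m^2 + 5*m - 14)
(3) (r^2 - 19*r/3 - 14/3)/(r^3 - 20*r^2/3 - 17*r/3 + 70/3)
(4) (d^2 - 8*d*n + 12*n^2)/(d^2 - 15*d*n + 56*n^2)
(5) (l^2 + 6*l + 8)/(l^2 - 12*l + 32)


(1) = (3*z - 2)/(3*z + 6)
(2) = (m^2 - 2*m - 24)/(m^2 + 5*m - 14)
(3) = (3*r + 2)/(3*r^2 + r - 10)
(4) = (d^2 - 8*d*n + 12*n^2)/(d^2 - 15*d*n + 56*n^2)
(5) = (l^2 + 6*l + 8)/(l^2 - 12*l + 32)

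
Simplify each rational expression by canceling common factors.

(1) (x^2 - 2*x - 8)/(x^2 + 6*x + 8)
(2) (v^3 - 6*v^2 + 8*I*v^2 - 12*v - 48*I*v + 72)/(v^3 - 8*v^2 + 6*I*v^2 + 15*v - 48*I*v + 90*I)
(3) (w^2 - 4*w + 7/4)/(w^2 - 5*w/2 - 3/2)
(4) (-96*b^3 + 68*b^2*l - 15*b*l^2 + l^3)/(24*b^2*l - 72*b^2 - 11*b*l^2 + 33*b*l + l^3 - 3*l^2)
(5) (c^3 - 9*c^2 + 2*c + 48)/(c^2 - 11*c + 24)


(1) = (x - 4)/(x + 4)
(2) = (v^2 + v*(-6 + 2*I) - 12*I)/(v^2 - 8*v + 15)
(3) = (4*w^2 - 16*w + 7)/(4*w^2 - 10*w - 6)
(4) = (-4*b + l)/(l - 3)
(5) = c + 2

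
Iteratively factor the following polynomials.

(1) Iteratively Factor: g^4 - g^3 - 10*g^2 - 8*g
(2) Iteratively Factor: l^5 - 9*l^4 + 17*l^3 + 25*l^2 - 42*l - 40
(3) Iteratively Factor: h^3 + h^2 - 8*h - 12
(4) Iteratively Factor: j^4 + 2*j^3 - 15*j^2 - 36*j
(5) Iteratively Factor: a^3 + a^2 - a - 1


(1) = (g + 2)*(g^3 - 3*g^2 - 4*g) = g*(g + 2)*(g^2 - 3*g - 4) = g*(g + 1)*(g + 2)*(g - 4)
(2) = (l + 1)*(l^4 - 10*l^3 + 27*l^2 - 2*l - 40) = (l + 1)^2*(l^3 - 11*l^2 + 38*l - 40) = (l - 5)*(l + 1)^2*(l^2 - 6*l + 8) = (l - 5)*(l - 2)*(l + 1)^2*(l - 4)
(3) = (h - 3)*(h^2 + 4*h + 4) = (h - 3)*(h + 2)*(h + 2)
(4) = (j)*(j^3 + 2*j^2 - 15*j - 36) = j*(j + 3)*(j^2 - j - 12) = j*(j - 4)*(j + 3)*(j + 3)
(5) = (a - 1)*(a^2 + 2*a + 1) = (a - 1)*(a + 1)*(a + 1)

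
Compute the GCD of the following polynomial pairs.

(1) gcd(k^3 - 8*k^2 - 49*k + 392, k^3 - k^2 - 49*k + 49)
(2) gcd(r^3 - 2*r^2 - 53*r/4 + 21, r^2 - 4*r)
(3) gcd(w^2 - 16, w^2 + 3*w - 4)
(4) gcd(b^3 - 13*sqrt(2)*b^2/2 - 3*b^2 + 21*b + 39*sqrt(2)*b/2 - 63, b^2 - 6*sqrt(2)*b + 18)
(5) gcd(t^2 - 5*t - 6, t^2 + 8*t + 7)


(1) = gcd((k - 8)*(k - 7)*(k + 7), (k - 7)*(k - 1)*(k + 7)) = k^2 - 49
(2) = r - 4
(3) = w + 4
(4) = b - 3*sqrt(2)
(5) = gcd((t - 6)*(t + 1), (t + 1)*(t + 7)) = t + 1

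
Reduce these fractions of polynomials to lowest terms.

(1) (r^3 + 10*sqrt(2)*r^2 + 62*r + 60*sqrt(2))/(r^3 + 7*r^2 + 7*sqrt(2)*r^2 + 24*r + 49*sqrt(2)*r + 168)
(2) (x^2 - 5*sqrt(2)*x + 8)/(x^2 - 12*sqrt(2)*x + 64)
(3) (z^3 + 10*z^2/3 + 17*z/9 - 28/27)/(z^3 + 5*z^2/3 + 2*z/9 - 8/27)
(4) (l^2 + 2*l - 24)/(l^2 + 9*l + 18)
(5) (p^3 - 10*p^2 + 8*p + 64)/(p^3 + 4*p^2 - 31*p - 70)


(1) = (r^2 + 7*sqrt(2)*r + 20)/(r^2 + r*(4*sqrt(2) + 7) + 28*sqrt(2))
(2) = (x - sqrt(2))/(x - 8*sqrt(2))
(3) = (3*z + 7)/(3*z + 2)
(4) = (l - 4)/(l + 3)
(5) = (p^2 - 12*p + 32)/(p^2 + 2*p - 35)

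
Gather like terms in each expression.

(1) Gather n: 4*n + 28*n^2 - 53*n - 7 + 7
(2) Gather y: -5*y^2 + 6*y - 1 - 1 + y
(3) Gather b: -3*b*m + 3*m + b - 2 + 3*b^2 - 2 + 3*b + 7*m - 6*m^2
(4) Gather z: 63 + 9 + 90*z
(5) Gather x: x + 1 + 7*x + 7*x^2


(1) = 28*n^2 - 49*n
(2) = -5*y^2 + 7*y - 2
(3) = 3*b^2 + b*(4 - 3*m) - 6*m^2 + 10*m - 4
(4) = 90*z + 72
(5) = 7*x^2 + 8*x + 1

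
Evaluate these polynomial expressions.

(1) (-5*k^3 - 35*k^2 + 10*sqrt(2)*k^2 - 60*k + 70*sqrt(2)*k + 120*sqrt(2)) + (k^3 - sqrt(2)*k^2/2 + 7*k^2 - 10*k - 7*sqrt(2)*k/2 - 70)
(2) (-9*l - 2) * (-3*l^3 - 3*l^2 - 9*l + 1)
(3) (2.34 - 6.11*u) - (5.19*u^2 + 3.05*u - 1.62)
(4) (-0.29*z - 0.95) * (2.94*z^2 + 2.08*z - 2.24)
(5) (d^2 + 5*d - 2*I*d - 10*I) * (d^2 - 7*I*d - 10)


(1) = -4*k^3 - 28*k^2 + 19*sqrt(2)*k^2/2 - 70*k + 133*sqrt(2)*k/2 - 70 + 120*sqrt(2)
(2) = 27*l^4 + 33*l^3 + 87*l^2 + 9*l - 2
(3) = -5.19*u^2 - 9.16*u + 3.96
(4) = -0.8526*z^3 - 3.3962*z^2 - 1.3264*z + 2.128
(5) = d^4 + 5*d^3 - 9*I*d^3 - 24*d^2 - 45*I*d^2 - 120*d + 20*I*d + 100*I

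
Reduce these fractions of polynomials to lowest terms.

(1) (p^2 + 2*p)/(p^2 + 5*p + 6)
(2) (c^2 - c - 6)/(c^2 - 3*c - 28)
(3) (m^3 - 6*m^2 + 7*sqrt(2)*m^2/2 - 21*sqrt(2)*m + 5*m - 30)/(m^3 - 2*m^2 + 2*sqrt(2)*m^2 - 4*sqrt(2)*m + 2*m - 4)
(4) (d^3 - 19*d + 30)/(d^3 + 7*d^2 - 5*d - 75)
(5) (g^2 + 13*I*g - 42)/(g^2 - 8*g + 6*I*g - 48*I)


(1) = p/(p + 3)
(2) = (c^2 - c - 6)/(c^2 - 3*c - 28)
(3) = (2*m^2 + m*(-12 + 5*sqrt(2)) - 30*sqrt(2))/(2*m^2 + m*(-4 + 2*sqrt(2)) - 4*sqrt(2))
(4) = (d - 2)/(d + 5)
(5) = (g + 7*I)/(g - 8)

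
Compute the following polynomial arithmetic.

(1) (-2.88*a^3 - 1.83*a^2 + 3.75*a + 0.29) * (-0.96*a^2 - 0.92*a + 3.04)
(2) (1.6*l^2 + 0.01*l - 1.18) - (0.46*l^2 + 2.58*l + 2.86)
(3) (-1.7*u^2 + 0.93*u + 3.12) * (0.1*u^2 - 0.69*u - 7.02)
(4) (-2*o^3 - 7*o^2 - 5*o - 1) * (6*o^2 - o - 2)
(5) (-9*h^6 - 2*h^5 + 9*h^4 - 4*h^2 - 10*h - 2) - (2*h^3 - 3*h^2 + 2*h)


(1) = 2.7648*a^5 + 4.4064*a^4 - 10.6716*a^3 - 9.2916*a^2 + 11.1332*a + 0.8816
(2) = 1.14*l^2 - 2.57*l - 4.04
(3) = -0.17*u^4 + 1.266*u^3 + 11.6043*u^2 - 8.6814*u - 21.9024
(4) = -12*o^5 - 40*o^4 - 19*o^3 + 13*o^2 + 11*o + 2
(5) = -9*h^6 - 2*h^5 + 9*h^4 - 2*h^3 - h^2 - 12*h - 2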